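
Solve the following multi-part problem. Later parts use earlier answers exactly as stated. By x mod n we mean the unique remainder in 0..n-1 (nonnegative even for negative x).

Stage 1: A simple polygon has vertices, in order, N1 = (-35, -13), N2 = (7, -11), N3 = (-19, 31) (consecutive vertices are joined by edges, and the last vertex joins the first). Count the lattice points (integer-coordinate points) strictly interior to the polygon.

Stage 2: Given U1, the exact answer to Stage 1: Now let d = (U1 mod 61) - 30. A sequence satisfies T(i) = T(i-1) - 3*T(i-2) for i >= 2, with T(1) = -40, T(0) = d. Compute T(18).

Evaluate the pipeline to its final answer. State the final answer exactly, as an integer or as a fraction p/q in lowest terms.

Stage 1: cross terms: (-35*-11 - 7*-13)=476, (7*31 - -19*-11)=8, (-19*-13 - -35*31)=1332; twice the area = |1816| = 1816; area = 908; boundary points = 2 + 2 + 4 = 8; strictly interior points = area - boundary/2 + 1 = 905; answer 905
Stage 2: U1 = 905; d = 21; T(2) = 1*(-40) - 3*(21) = -103; iterating: T(2)=-103, T(3)=17, T(4)=326, T(5)=275, T(6)=-703, T(7)=-1528, T(8)=581, T(9)=5165, T(10)=3422, T(11)=-12073, T(12)=-22339, T(13)=13880, T(14)=80897, T(15)=39257, T(16)=-203434, T(17)=-321205, T(18)=289097; answer 289097

289097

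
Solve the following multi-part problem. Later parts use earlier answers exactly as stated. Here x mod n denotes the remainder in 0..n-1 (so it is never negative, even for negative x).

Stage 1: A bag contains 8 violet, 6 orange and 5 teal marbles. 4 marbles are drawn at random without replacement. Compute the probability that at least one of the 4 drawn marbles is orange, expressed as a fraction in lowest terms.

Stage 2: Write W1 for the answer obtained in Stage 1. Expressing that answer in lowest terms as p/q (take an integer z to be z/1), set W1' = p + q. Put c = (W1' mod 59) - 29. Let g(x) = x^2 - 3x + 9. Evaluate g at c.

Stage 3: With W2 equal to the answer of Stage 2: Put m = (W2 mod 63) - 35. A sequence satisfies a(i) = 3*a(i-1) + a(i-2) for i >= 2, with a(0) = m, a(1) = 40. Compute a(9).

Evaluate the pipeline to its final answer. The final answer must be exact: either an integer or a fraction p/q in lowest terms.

Stage 1: total draws C(19,4) = 3876; complement C(13,4) = 715; favorable 3876 - 715 = 3161; P = 3161/3876; answer 3161/3876
Stage 2: W1 = 3161/3876; threaded value p + q = 7037; c = -13; 1*(-13)^2 - 3*(-13)^1 + 9 = (169) + (39) + (9) = 217; answer 217
Stage 3: W2 = 217; m = -7; a(2) = 3*(40) + 1*(-7) = 113; iterating: a(2)=113, a(3)=379, a(4)=1250, a(5)=4129, a(6)=13637, a(7)=45040, a(8)=148757, a(9)=491311; answer 491311

491311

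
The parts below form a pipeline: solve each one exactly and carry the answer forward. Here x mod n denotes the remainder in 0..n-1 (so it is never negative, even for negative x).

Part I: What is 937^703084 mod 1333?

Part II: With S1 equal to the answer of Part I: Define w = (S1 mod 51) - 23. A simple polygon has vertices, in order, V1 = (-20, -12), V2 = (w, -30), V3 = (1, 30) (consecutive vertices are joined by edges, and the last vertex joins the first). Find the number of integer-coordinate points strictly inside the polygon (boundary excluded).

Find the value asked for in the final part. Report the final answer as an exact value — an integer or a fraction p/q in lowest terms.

766

Part I: squarings mod 1333: 937^1=937, 937^2=855, 937^4=541, 937^8=754, 937^16=658, 937^32=1072, 937^64=138, 937^128=382, 937^256=627, 937^512=1227, 937^1024=572, 937^2048=599, 937^4096=224, 937^8192=855, 937^16384=541, 937^32768=754, 937^65536=658, 937^131072=1072, 937^262144=138, 937^524288=382; 937^703084 = 937^4 * 937^8 * 937^32 * 937^64 * 937^512 * 937^2048 * 937^4096 * 937^8192 * 937^32768 * 937^131072 * 937^524288 = 541 (mod 1333); answer 541
Part II: S1 = 541; w = 8; cross terms: (-20*-30 - 8*-12)=696, (8*30 - 1*-30)=270, (1*-12 - -20*30)=588; twice the area = |1554| = 1554; area = 777; boundary points = 2 + 1 + 21 = 24; strictly interior points = area - boundary/2 + 1 = 766; answer 766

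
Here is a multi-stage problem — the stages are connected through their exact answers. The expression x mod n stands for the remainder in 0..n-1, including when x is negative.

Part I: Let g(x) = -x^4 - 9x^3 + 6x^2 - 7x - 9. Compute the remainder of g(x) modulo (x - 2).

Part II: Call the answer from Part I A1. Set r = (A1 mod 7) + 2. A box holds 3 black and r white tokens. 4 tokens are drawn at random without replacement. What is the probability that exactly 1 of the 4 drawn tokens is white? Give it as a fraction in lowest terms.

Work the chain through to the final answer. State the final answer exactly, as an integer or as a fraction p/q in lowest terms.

1/21

Part I: remainder = value at the root: -1*(2)^4 - 9*(2)^3 + 6*(2)^2 - 7*(2)^1 - 9 = (-16) + (-72) + (24) + (-14) + (-9) = -87; answer -87
Part II: A1 = -87; r = 6; total draws C(9,4) = 126; favorable C(6,1)*C(3,3) = 6; P = 1/21; answer 1/21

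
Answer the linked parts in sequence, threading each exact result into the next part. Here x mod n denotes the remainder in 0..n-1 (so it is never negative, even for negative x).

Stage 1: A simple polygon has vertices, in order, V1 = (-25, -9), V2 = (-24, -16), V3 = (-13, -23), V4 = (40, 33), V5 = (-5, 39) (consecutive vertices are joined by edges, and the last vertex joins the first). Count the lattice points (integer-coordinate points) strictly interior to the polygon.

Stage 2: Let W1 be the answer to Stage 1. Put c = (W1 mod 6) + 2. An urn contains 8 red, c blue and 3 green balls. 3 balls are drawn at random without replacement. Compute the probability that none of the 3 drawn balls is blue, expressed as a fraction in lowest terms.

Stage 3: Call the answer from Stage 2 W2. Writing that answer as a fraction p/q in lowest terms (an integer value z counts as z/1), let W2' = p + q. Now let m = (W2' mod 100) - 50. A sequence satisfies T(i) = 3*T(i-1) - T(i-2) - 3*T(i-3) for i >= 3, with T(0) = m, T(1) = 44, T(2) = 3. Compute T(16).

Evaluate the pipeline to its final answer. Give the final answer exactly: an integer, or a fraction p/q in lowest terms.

Stage 1: cross terms: (-25*-16 - -24*-9)=184, (-24*-23 - -13*-16)=344, (-13*33 - 40*-23)=491, (40*39 - -5*33)=1725, (-5*-9 - -25*39)=1020; twice the area = |3764| = 3764; area = 1882; boundary points = 1 + 1 + 1 + 3 + 4 = 10; strictly interior points = area - boundary/2 + 1 = 1878; answer 1878
Stage 2: W1 = 1878; c = 2; total draws C(13,3) = 286; favorable C(11,3) = 165; P = 15/26; answer 15/26
Stage 3: W2 = 15/26; threaded value p + q = 41; m = -9; T(3) = 3*(3) - 1*(44) - 3*(-9) = -8; iterating: T(3)=-8, T(4)=-159, T(5)=-478, T(6)=-1251, T(7)=-2798, T(8)=-5709, T(9)=-10576, T(10)=-17625, T(11)=-25172, T(12)=-26163, T(13)=-442, T(14)=100353, T(15)=379990, T(16)=1040943; answer 1040943

1040943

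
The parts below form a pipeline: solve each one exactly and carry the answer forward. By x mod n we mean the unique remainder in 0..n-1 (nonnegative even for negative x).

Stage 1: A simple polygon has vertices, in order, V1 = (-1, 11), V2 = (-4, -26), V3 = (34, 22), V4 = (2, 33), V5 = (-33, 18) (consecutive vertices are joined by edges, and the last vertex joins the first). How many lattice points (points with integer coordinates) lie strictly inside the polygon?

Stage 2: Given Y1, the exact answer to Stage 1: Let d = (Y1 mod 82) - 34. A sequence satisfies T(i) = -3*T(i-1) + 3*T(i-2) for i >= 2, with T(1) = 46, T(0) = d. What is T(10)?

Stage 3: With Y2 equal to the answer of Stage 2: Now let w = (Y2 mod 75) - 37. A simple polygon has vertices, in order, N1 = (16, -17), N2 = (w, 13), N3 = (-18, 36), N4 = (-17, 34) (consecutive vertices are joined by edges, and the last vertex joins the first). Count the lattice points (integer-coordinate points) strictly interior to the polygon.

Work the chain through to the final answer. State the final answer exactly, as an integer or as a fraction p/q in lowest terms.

Stage 1: cross terms: (-1*-26 - -4*11)=70, (-4*22 - 34*-26)=796, (34*33 - 2*22)=1078, (2*18 - -33*33)=1125, (-33*11 - -1*18)=-345; twice the area = |2724| = 2724; area = 1362; boundary points = 1 + 2 + 1 + 5 + 1 = 10; strictly interior points = area - boundary/2 + 1 = 1358; answer 1358
Stage 2: Y1 = 1358; d = 12; T(2) = -3*(46) + 3*(12) = -102; iterating: T(2)=-102, T(3)=444, T(4)=-1638, T(5)=6246, T(6)=-23652, T(7)=89694, T(8)=-340038, T(9)=1289196, T(10)=-4887702; answer -4887702
Stage 3: Y2 = -4887702; w = 11; cross terms: (16*13 - 11*-17)=395, (11*36 - -18*13)=630, (-18*34 - -17*36)=0, (-17*-17 - 16*34)=-255; twice the area = |770| = 770; area = 385; boundary points = 5 + 1 + 1 + 3 = 10; strictly interior points = area - boundary/2 + 1 = 381; answer 381

381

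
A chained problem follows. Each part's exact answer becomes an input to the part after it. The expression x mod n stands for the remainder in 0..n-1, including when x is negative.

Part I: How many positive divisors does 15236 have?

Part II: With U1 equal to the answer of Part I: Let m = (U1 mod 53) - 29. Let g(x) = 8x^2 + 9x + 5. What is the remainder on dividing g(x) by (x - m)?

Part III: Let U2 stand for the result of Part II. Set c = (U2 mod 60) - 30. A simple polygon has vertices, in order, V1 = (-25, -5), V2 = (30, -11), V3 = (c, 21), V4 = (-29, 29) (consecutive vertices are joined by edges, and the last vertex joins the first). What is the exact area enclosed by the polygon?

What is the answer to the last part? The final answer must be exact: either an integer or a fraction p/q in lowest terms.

Part I: 15236 = 2^2 * 13 * 293; number of divisors = (2+1) * (1+1) * (1+1) = 12; answer 12
Part II: U1 = 12; m = -17; remainder = value at the root: 8*(-17)^2 + 9*(-17)^1 + 5 = (2312) + (-153) + (5) = 2164; answer 2164
Part III: U2 = 2164; c = -26; cross terms: (-25*-11 - 30*-5)=425, (30*21 - -26*-11)=344, (-26*29 - -29*21)=-145, (-29*-5 - -25*29)=870; twice the area = |1494| = 1494; area = 747; answer 747

747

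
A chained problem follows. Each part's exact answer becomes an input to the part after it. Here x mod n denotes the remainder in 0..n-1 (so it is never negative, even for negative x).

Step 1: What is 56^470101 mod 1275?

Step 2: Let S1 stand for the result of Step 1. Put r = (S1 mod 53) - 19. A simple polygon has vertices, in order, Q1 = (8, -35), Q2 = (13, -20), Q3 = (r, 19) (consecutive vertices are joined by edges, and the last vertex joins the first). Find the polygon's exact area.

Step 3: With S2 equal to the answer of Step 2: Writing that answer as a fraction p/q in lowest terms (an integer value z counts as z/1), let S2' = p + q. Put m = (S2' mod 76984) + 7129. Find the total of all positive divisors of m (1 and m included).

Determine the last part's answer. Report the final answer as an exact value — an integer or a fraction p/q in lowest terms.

Step 1: squarings mod 1275: 56^1=56, 56^2=586, 56^4=421, 56^8=16, 56^16=256, 56^32=511, 56^64=1021, 56^128=766, 56^256=256, 56^512=511, 56^1024=1021, 56^2048=766, 56^4096=256, 56^8192=511, 56^16384=1021, 56^32768=766, 56^65536=256, 56^131072=511, 56^262144=1021; 56^470101 = 56^1 * 56^4 * 56^16 * 56^64 * 56^1024 * 56^2048 * 56^8192 * 56^65536 * 56^131072 * 56^262144 = 881 (mod 1275); answer 881
Step 2: S1 = 881; r = 14; cross terms: (8*-20 - 13*-35)=295, (13*19 - 14*-20)=527, (14*-35 - 8*19)=-642; twice the area = |180| = 180; area = 90; answer 90
Step 3: S2 = 90; threaded value p + q = 91; m = 7220; 7220 = 2^2 * 5 * 19^2; sigma = (1 + 2 + 4) * (1 + 5) * (1 + 19 + 361) = 7 * 6 * 381 = 16002; answer 16002

16002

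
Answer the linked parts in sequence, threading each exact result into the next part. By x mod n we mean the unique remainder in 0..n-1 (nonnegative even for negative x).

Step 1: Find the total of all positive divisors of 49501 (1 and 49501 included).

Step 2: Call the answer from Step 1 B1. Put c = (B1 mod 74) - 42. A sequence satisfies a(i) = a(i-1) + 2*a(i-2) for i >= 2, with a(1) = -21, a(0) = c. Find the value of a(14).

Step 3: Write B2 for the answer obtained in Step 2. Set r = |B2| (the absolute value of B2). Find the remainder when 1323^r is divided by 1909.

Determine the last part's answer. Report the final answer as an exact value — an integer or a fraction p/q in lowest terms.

Step 1: 49501 = 59 * 839; sigma = (1 + 59) * (1 + 839) = 60 * 840 = 50400; answer 50400
Step 2: B1 = 50400; c = -36; a(2) = 1*(-21) + 2*(-36) = -93; iterating: a(2)=-93, a(3)=-135, a(4)=-321, a(5)=-591, a(6)=-1233, a(7)=-2415, a(8)=-4881, a(9)=-9711, a(10)=-19473, a(11)=-38895, a(12)=-77841, a(13)=-155631, a(14)=-311313; answer -311313
Step 3: B2 = -311313; r = 311313; squarings mod 1909: 1323^1=1323, 1323^2=1685, 1323^4=542, 1323^8=1687, 1323^16=1559, 1323^32=324, 1323^64=1890, 1323^128=361, 1323^256=509, 1323^512=1366, 1323^1024=863, 1323^2048=259, 1323^4096=266, 1323^8192=123, 1323^16384=1766, 1323^32768=1359, 1323^65536=878, 1323^131072=1557, 1323^262144=1728; 1323^311313 = 1323^1 * 1323^16 * 1323^16384 * 1323^32768 * 1323^262144 = 167 (mod 1909); answer 167

167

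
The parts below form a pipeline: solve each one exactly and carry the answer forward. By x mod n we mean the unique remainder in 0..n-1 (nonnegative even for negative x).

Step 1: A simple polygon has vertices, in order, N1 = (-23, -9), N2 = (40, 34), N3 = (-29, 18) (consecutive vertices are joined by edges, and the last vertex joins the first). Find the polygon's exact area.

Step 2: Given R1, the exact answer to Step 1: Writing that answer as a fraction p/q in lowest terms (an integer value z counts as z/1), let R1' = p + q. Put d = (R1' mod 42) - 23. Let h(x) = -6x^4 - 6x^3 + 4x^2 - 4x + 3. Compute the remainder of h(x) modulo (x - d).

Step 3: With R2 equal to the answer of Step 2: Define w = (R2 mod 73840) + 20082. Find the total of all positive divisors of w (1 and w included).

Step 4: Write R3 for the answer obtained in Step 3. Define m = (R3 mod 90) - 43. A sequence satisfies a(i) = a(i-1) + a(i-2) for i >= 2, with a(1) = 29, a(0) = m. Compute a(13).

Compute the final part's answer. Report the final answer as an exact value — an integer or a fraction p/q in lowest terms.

3445

Step 1: cross terms: (-23*34 - 40*-9)=-422, (40*18 - -29*34)=1706, (-29*-9 - -23*18)=675; twice the area = |1959| = 1959; area = 1959/2; answer 1959/2
Step 2: R1 = 1959/2; threaded value p + q = 1961; d = 6; remainder = value at the root: -6*(6)^4 - 6*(6)^3 + 4*(6)^2 - 4*(6)^1 + 3 = (-7776) + (-1296) + (144) + (-24) + (3) = -8949; answer -8949
Step 3: R2 = -8949; w = 84973; 84973 = 7 * 61 * 199; sigma = (1 + 7) * (1 + 61) * (1 + 199) = 8 * 62 * 200 = 99200; answer 99200
Step 4: R3 = 99200; m = -23; a(2) = 1*(29) + 1*(-23) = 6; iterating: a(2)=6, a(3)=35, a(4)=41, a(5)=76, a(6)=117, a(7)=193, a(8)=310, a(9)=503, a(10)=813, a(11)=1316, a(12)=2129, a(13)=3445; answer 3445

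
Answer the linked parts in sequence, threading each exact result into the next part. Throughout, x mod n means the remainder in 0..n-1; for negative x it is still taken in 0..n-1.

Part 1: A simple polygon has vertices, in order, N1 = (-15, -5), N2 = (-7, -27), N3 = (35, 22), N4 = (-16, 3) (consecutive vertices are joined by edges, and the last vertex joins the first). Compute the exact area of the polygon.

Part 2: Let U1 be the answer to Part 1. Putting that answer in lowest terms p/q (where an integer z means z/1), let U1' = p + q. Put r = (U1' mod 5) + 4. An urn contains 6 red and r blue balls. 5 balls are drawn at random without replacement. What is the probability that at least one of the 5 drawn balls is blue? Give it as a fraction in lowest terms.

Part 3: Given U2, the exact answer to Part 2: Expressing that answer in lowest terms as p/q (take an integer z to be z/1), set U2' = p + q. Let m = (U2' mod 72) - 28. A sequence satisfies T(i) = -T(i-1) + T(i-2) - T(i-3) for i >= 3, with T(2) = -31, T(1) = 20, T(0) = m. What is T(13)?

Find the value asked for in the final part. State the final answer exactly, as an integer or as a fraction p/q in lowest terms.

Part 1: cross terms: (-15*-27 - -7*-5)=370, (-7*22 - 35*-27)=791, (35*3 - -16*22)=457, (-16*-5 - -15*3)=125; twice the area = |1743| = 1743; area = 1743/2; answer 1743/2
Part 2: U1 = 1743/2; threaded value p + q = 1745; r = 4; total draws C(10,5) = 252; complement C(6,5) = 6; favorable 252 - 6 = 246; P = 41/42; answer 41/42
Part 3: U2 = 41/42; threaded value p + q = 83; m = -17; T(3) = -1*(-31) + 1*(20) - 1*(-17) = 68; iterating: T(3)=68, T(4)=-119, T(5)=218, T(6)=-405, T(7)=742, T(8)=-1365, T(9)=2512, T(10)=-4619, T(11)=8496, T(12)=-15627, T(13)=28742; answer 28742

28742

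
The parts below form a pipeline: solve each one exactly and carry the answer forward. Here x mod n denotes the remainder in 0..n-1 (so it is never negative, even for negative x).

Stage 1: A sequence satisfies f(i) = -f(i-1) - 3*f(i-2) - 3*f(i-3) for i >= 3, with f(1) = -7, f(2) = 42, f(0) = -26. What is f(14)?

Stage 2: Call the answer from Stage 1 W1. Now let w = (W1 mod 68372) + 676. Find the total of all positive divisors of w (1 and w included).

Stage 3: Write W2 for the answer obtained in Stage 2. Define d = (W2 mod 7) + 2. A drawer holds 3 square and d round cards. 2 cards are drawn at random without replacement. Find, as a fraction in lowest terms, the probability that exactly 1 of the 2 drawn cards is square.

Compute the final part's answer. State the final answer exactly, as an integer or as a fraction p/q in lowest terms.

Stage 1: f(3) = -1*(42) - 3*(-7) - 3*(-26) = 57; iterating: f(3)=57, f(4)=-162, f(5)=-135, f(6)=450, f(7)=441, f(8)=-1386, f(9)=-1287, f(10)=4122, f(11)=3897, f(12)=-12402, f(13)=-11655, f(14)=37170; answer 37170
Stage 2: W1 = 37170; w = 37846; 37846 = 2 * 127 * 149; sigma = (1 + 2) * (1 + 127) * (1 + 149) = 3 * 128 * 150 = 57600; answer 57600
Stage 3: W2 = 57600; d = 6; total draws C(9,2) = 36; favorable C(3,1)*C(6,1) = 18; P = 1/2; answer 1/2

1/2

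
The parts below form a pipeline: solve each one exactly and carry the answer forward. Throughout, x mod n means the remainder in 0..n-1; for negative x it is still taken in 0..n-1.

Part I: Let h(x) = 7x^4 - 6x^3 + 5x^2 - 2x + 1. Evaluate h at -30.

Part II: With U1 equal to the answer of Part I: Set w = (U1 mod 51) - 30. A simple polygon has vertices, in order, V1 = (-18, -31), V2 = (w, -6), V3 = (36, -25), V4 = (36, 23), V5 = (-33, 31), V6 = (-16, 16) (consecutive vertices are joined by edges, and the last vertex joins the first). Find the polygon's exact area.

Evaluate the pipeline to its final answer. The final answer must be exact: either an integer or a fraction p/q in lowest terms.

4613/2

Part I: 7*(-30)^4 - 6*(-30)^3 + 5*(-30)^2 - 2*(-30)^1 + 1 = (5670000) + (162000) + (4500) + (60) + (1) = 5836561; answer 5836561
Part II: U1 = 5836561; w = -11; cross terms: (-18*-6 - -11*-31)=-233, (-11*-25 - 36*-6)=491, (36*23 - 36*-25)=1728, (36*31 - -33*23)=1875, (-33*16 - -16*31)=-32, (-16*-31 - -18*16)=784; twice the area = |4613| = 4613; area = 4613/2; answer 4613/2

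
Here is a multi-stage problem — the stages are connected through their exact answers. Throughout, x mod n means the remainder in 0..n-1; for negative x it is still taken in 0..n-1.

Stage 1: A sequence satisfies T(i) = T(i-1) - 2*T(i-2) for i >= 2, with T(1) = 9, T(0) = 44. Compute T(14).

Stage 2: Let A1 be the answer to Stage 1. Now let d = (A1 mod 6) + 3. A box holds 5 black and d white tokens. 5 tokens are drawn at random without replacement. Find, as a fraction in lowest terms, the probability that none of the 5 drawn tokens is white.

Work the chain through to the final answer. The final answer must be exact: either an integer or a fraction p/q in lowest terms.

1/126

Stage 1: T(2) = 1*(9) - 2*(44) = -79; iterating: T(2)=-79, T(3)=-97, T(4)=61, T(5)=255, T(6)=133, T(7)=-377, T(8)=-643, T(9)=111, T(10)=1397, T(11)=1175, T(12)=-1619, T(13)=-3969, T(14)=-731; answer -731
Stage 2: A1 = -731; d = 4; total draws C(9,5) = 126; favorable C(5,5) = 1; P = 1/126; answer 1/126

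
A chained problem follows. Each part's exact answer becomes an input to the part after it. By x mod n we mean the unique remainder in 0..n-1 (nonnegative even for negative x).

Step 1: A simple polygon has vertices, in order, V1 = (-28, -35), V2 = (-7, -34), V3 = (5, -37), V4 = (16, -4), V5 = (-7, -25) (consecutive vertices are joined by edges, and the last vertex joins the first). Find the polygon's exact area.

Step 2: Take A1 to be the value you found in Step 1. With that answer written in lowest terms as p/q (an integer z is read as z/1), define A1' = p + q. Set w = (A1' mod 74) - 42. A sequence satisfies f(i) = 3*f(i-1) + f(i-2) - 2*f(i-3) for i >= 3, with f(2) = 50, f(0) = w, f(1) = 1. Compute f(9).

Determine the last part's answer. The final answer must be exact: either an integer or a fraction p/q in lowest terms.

Step 1: cross terms: (-28*-34 - -7*-35)=707, (-7*-37 - 5*-34)=429, (5*-4 - 16*-37)=572, (16*-25 - -7*-4)=-428, (-7*-35 - -28*-25)=-455; twice the area = |825| = 825; area = 825/2; answer 825/2
Step 2: A1 = 825/2; threaded value p + q = 827; w = -29; f(3) = 3*(50) + 1*(1) - 2*(-29) = 209; iterating: f(3)=209, f(4)=675, f(5)=2134, f(6)=6659, f(7)=20761, f(8)=64674, f(9)=201465; answer 201465

201465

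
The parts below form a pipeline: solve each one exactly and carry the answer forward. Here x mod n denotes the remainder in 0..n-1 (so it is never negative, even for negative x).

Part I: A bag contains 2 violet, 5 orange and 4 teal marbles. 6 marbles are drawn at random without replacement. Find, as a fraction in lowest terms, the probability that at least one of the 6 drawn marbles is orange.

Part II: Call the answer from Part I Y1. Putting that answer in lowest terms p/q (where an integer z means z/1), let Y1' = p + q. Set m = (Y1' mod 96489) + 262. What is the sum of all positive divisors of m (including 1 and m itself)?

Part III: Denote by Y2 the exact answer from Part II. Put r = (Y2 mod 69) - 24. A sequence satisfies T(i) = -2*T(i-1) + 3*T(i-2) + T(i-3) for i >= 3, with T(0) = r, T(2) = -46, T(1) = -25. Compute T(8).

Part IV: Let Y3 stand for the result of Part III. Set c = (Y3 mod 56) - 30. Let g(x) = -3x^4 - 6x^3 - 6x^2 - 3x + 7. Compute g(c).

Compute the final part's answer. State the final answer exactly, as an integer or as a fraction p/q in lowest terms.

-132923

Part I: total draws C(11,6) = 462; complement C(6,6) = 1; favorable 462 - 1 = 461; P = 461/462; answer 461/462
Part II: Y1 = 461/462; threaded value p + q = 923; m = 1185; 1185 = 3 * 5 * 79; sigma = (1 + 3) * (1 + 5) * (1 + 79) = 4 * 6 * 80 = 1920; answer 1920
Part III: Y2 = 1920; r = 33; T(3) = -2*(-46) + 3*(-25) + 1*(33) = 50; iterating: T(3)=50, T(4)=-263, T(5)=630, T(6)=-1999, T(7)=5625, T(8)=-16617; answer -16617
Part IV: Y3 = -16617; c = -15; -3*(-15)^4 - 6*(-15)^3 - 6*(-15)^2 - 3*(-15)^1 + 7 = (-151875) + (20250) + (-1350) + (45) + (7) = -132923; answer -132923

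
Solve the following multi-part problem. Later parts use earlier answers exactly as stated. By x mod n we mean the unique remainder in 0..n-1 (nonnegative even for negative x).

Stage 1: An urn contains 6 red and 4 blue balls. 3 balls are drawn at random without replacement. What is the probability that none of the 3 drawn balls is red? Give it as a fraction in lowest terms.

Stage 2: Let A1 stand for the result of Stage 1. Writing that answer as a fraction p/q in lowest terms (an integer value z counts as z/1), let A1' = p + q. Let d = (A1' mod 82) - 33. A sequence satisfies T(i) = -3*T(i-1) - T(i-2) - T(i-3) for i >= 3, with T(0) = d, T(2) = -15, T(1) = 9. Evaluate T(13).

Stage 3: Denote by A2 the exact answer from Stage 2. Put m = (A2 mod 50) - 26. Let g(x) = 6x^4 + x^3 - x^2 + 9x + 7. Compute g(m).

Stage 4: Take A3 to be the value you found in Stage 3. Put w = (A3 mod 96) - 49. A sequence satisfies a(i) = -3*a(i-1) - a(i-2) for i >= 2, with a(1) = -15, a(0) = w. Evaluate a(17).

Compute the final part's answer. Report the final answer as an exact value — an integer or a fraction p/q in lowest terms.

-135644412

Stage 1: total draws C(10,3) = 120; favorable C(4,3) = 4; P = 1/30; answer 1/30
Stage 2: A1 = 1/30; threaded value p + q = 31; d = -2; T(3) = -3*(-15) - 1*(9) - 1*(-2) = 38; iterating: T(3)=38, T(4)=-108, T(5)=301, T(6)=-833, T(7)=2306, T(8)=-6386, T(9)=17685, T(10)=-48975, T(11)=135626, T(12)=-375588, T(13)=1040113; answer 1040113
Stage 3: A2 = 1040113; m = -13; 6*(-13)^4 + 1*(-13)^3 - 1*(-13)^2 + 9*(-13)^1 + 7 = (171366) + (-2197) + (-169) + (-117) + (7) = 168890; answer 168890
Stage 4: A3 = 168890; w = -23; a(2) = -3*(-15) - 1*(-23) = 68; iterating: a(2)=68, a(3)=-189, a(4)=499, a(5)=-1308, a(6)=3425, a(7)=-8967, a(8)=23476, a(9)=-61461, a(10)=160907, a(11)=-421260, a(12)=1102873, a(13)=-2887359, a(14)=7559204, a(15)=-19790253, a(16)=51811555, a(17)=-135644412; answer -135644412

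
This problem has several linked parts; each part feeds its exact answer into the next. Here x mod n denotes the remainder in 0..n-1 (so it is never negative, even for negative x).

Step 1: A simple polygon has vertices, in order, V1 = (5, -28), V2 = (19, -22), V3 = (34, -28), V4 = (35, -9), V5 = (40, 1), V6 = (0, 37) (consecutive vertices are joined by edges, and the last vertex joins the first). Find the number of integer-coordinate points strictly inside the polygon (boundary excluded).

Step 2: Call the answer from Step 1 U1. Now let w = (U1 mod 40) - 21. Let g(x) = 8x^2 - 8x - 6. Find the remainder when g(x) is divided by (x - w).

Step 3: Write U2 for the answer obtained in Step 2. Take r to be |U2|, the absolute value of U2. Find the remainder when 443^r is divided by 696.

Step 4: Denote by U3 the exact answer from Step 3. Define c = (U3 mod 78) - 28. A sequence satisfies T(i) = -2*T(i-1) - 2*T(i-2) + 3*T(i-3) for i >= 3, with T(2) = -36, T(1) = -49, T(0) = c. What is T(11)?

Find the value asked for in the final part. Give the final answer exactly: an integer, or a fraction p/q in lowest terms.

Step 1: cross terms: (5*-22 - 19*-28)=422, (19*-28 - 34*-22)=216, (34*-9 - 35*-28)=674, (35*1 - 40*-9)=395, (40*37 - 0*1)=1480, (0*-28 - 5*37)=-185; twice the area = |3002| = 3002; area = 1501; boundary points = 2 + 3 + 1 + 5 + 4 + 5 = 20; strictly interior points = area - boundary/2 + 1 = 1492; answer 1492
Step 2: U1 = 1492; w = -9; remainder = value at the root: 8*(-9)^2 - 8*(-9)^1 - 6 = (648) + (72) + (-6) = 714; answer 714
Step 3: U2 = 714; r = 714; squarings mod 696: 443^1=443, 443^2=673, 443^4=529, 443^8=49, 443^16=313, 443^32=529, 443^64=49, 443^128=313, 443^256=529, 443^512=49; 443^714 = 443^2 * 443^8 * 443^64 * 443^128 * 443^512 = 289 (mod 696); answer 289
Step 4: U3 = 289; c = 27; T(3) = -2*(-36) - 2*(-49) + 3*(27) = 251; iterating: T(3)=251, T(4)=-577, T(5)=544, T(6)=819, T(7)=-4457, T(8)=8908, T(9)=-6445, T(10)=-18297, T(11)=76208; answer 76208

76208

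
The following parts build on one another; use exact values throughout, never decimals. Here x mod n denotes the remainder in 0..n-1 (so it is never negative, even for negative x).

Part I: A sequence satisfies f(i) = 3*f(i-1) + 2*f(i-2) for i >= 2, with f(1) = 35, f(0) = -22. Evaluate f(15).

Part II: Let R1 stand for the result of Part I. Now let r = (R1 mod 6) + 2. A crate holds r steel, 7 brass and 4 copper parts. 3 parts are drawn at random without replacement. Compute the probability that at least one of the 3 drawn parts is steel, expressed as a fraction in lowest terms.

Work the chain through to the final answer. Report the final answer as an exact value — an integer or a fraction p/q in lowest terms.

Part I: f(2) = 3*(35) + 2*(-22) = 61; iterating: f(2)=61, f(3)=253, f(4)=881, f(5)=3149, f(6)=11209, f(7)=39925, f(8)=142193, f(9)=506429, f(10)=1803673, f(11)=6423877, f(12)=22878977, f(13)=81484685, f(14)=290212009, f(15)=1033605397; answer 1033605397
Part II: R1 = 1033605397; r = 3; total draws C(14,3) = 364; complement C(11,3) = 165; favorable 364 - 165 = 199; P = 199/364; answer 199/364

199/364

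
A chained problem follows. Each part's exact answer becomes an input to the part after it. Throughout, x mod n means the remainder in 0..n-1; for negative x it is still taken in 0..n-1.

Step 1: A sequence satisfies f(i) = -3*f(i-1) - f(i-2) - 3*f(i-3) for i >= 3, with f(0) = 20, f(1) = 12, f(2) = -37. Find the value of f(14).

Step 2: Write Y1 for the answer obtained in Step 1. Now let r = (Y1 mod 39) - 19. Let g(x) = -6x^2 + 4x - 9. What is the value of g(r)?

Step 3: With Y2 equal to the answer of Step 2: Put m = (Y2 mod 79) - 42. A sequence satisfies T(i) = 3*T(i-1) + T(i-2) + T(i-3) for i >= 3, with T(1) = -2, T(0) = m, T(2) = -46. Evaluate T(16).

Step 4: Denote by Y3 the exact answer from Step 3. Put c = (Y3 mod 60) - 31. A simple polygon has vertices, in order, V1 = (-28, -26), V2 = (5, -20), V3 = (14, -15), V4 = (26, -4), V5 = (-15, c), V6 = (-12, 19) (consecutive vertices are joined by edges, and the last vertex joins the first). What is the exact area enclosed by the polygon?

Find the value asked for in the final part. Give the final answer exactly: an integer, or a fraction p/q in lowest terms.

1263

Step 1: f(3) = -3*(-37) - 1*(12) - 3*(20) = 39; iterating: f(3)=39, f(4)=-116, f(5)=420, f(6)=-1261, f(7)=3711, f(8)=-11132, f(9)=33468, f(10)=-100405, f(11)=301143, f(12)=-903428, f(13)=2710356, f(14)=-8131069; answer -8131069
Step 2: Y1 = -8131069; r = -17; -6*(-17)^2 + 4*(-17)^1 - 9 = (-1734) + (-68) + (-9) = -1811; answer -1811
Step 3: Y2 = -1811; m = -36; T(3) = 3*(-46) + 1*(-2) + 1*(-36) = -176; iterating: T(3)=-176, T(4)=-576, T(5)=-1950, T(6)=-6602, T(7)=-22332, T(8)=-75548, T(9)=-255578, T(10)=-864614, T(11)=-2924968, T(12)=-9895096, T(13)=-33474870, T(14)=-113244674, T(15)=-383103988, T(16)=-1296031508; answer -1296031508
Step 4: Y3 = -1296031508; c = 21; cross terms: (-28*-20 - 5*-26)=690, (5*-15 - 14*-20)=205, (14*-4 - 26*-15)=334, (26*21 - -15*-4)=486, (-15*19 - -12*21)=-33, (-12*-26 - -28*19)=844; twice the area = |2526| = 2526; area = 1263; answer 1263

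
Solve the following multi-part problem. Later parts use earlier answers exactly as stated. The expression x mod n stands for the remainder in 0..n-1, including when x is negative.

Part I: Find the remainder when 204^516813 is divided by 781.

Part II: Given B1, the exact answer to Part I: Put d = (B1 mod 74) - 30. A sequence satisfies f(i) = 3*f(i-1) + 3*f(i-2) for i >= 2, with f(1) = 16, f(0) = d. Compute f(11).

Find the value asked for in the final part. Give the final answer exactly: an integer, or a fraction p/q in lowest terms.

14548896

Part I: squarings mod 781: 204^1=204, 204^2=223, 204^4=526, 204^8=202, 204^16=192, 204^32=157, 204^64=438, 204^128=499, 204^256=643, 204^512=300, 204^1024=185, 204^2048=642, 204^4096=577, 204^8192=223, 204^16384=526, 204^32768=202, 204^65536=192, 204^131072=157, 204^262144=438; 204^516813 = 204^1 * 204^4 * 204^8 * 204^64 * 204^128 * 204^512 * 204^8192 * 204^16384 * 204^32768 * 204^65536 * 204^131072 * 204^262144 = 194 (mod 781); answer 194
Part II: B1 = 194; d = 16; f(2) = 3*(16) + 3*(16) = 96; iterating: f(2)=96, f(3)=336, f(4)=1296, f(5)=4896, f(6)=18576, f(7)=70416, f(8)=266976, f(9)=1012176, f(10)=3837456, f(11)=14548896; answer 14548896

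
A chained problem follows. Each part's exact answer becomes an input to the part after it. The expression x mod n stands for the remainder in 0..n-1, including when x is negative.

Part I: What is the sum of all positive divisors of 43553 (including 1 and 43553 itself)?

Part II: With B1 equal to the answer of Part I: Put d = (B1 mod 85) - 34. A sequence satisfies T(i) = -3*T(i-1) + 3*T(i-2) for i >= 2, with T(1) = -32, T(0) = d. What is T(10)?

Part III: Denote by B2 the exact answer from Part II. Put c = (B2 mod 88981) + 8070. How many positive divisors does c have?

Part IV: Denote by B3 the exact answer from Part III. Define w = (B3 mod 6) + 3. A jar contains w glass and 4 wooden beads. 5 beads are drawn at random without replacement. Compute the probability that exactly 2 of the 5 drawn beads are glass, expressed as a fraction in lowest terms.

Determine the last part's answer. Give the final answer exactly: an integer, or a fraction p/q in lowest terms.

Part I: 43553 = 97 * 449; sigma = (1 + 97) * (1 + 449) = 98 * 450 = 44100; answer 44100
Part II: B1 = 44100; d = 36; T(2) = -3*(-32) + 3*(36) = 204; iterating: T(2)=204, T(3)=-708, T(4)=2736, T(5)=-10332, T(6)=39204, T(7)=-148608, T(8)=563436, T(9)=-2136132, T(10)=8098704; answer 8098704
Part III: B2 = 8098704; c = 9503; 9503 = 13 * 17 * 43; number of divisors = (1+1) * (1+1) * (1+1) = 8; answer 8
Part IV: B3 = 8; w = 5; total draws C(9,5) = 126; favorable C(5,2)*C(4,3) = 40; P = 20/63; answer 20/63

20/63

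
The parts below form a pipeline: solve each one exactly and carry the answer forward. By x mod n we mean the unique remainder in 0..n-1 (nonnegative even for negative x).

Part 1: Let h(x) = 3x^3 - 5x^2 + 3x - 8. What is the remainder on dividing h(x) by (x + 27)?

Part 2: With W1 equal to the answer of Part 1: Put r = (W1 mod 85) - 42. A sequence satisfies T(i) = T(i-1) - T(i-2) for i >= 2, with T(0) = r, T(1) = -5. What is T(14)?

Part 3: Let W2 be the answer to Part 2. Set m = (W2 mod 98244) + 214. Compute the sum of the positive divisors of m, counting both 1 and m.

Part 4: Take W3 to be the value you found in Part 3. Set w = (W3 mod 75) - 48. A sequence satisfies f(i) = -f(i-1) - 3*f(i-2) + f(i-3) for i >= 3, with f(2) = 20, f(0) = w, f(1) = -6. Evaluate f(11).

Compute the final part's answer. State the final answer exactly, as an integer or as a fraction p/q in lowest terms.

-4039

Part 1: remainder = value at the root: 3*(-27)^3 - 5*(-27)^2 + 3*(-27)^1 - 8 = (-59049) + (-3645) + (-81) + (-8) = -62783; answer -62783
Part 2: W1 = -62783; r = -10; T(2) = 1*(-5) - 1*(-10) = 5; iterating: T(2)=5, T(3)=10, T(4)=5, T(5)=-5, T(6)=-10, T(7)=-5, T(8)=5, T(9)=10, T(10)=5, T(11)=-5, T(12)=-10, T(13)=-5, T(14)=5; answer 5
Part 3: W2 = 5; m = 219; 219 = 3 * 73; sigma = (1 + 3) * (1 + 73) = 4 * 74 = 296; answer 296
Part 4: W3 = 296; w = 23; f(3) = -1*(20) - 3*(-6) + 1*(23) = 21; iterating: f(3)=21, f(4)=-87, f(5)=44, f(6)=238, f(7)=-457, f(8)=-213, f(9)=1822, f(10)=-1640, f(11)=-4039; answer -4039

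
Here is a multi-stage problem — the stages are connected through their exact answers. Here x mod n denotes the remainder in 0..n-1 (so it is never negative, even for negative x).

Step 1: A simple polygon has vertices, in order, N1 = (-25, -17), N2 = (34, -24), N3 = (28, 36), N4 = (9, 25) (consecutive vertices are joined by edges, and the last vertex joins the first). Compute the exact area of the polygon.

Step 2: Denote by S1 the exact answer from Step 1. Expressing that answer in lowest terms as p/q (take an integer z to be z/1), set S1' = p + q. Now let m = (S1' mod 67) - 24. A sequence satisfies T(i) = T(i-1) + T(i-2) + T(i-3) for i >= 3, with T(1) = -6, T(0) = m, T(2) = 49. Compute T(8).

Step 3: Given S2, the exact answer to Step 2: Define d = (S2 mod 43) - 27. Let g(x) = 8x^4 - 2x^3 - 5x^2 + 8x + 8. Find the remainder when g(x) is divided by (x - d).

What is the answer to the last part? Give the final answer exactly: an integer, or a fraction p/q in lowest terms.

Step 1: cross terms: (-25*-24 - 34*-17)=1178, (34*36 - 28*-24)=1896, (28*25 - 9*36)=376, (9*-17 - -25*25)=472; twice the area = |3922| = 3922; area = 1961; answer 1961
Step 2: S1 = 1961; threaded value p + q = 1962; m = -5; T(3) = 1*(49) + 1*(-6) + 1*(-5) = 38; iterating: T(3)=38, T(4)=81, T(5)=168, T(6)=287, T(7)=536, T(8)=991; answer 991
Step 3: S2 = 991; d = -25; remainder = value at the root: 8*(-25)^4 - 2*(-25)^3 - 5*(-25)^2 + 8*(-25)^1 + 8 = (3125000) + (31250) + (-3125) + (-200) + (8) = 3152933; answer 3152933

3152933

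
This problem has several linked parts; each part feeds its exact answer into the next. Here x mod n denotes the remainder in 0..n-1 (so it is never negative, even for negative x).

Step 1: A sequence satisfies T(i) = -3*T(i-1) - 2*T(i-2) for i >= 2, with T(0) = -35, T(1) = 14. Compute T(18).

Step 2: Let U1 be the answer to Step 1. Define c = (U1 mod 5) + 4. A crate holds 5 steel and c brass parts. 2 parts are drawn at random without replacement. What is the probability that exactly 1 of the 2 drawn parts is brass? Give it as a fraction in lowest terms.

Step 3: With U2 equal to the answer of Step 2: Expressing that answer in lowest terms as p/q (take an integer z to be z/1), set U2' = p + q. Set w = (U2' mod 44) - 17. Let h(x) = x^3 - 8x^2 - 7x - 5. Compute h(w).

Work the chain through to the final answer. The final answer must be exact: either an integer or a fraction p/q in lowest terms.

Step 1: T(2) = -3*(14) - 2*(-35) = 28; iterating: T(2)=28, T(3)=-112, T(4)=280, T(5)=-616, T(6)=1288, T(7)=-2632, T(8)=5320, T(9)=-10696, T(10)=21448, T(11)=-42952, T(12)=85960, T(13)=-171976, T(14)=344008, T(15)=-688072, T(16)=1376200, T(17)=-2752456, T(18)=5504968; answer 5504968
Step 2: U1 = 5504968; c = 7; total draws C(12,2) = 66; favorable C(7,1)*C(5,1) = 35; P = 35/66; answer 35/66
Step 3: U2 = 35/66; threaded value p + q = 101; w = -4; 1*(-4)^3 - 8*(-4)^2 - 7*(-4)^1 - 5 = (-64) + (-128) + (28) + (-5) = -169; answer -169

-169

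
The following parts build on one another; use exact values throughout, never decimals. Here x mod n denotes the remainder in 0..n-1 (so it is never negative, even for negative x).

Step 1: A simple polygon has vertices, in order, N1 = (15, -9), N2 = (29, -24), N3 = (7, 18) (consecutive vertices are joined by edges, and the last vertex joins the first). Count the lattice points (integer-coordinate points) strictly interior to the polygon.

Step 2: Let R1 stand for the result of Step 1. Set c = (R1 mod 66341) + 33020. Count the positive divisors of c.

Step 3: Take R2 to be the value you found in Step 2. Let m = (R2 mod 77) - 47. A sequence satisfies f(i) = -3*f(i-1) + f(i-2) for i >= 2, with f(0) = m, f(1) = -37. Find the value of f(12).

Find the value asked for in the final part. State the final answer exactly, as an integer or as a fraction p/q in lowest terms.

11488639

Step 1: cross terms: (15*-24 - 29*-9)=-99, (29*18 - 7*-24)=690, (7*-9 - 15*18)=-333; twice the area = |258| = 258; area = 129; boundary points = 1 + 2 + 1 = 4; strictly interior points = area - boundary/2 + 1 = 128; answer 128
Step 2: R1 = 128; c = 33148; 33148 = 2^2 * 8287; number of divisors = (2+1) * (1+1) = 6; answer 6
Step 3: R2 = 6; m = -41; f(2) = -3*(-37) + 1*(-41) = 70; iterating: f(2)=70, f(3)=-247, f(4)=811, f(5)=-2680, f(6)=8851, f(7)=-29233, f(8)=96550, f(9)=-318883, f(10)=1053199, f(11)=-3478480, f(12)=11488639; answer 11488639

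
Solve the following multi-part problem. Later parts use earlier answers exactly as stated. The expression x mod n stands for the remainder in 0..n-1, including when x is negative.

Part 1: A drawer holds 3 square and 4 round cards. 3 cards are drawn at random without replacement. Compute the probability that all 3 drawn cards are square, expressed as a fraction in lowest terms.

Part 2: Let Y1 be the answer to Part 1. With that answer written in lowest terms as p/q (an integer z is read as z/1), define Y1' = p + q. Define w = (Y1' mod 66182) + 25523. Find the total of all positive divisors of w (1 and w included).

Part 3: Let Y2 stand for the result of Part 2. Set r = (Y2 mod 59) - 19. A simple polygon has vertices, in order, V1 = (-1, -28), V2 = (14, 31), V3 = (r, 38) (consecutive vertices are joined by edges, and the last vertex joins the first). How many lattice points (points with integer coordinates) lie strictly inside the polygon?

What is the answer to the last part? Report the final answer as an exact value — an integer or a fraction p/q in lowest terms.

405

Part 1: total draws C(7,3) = 35; favorable C(3,3) = 1; P = 1/35; answer 1/35
Part 2: Y1 = 1/35; threaded value p + q = 36; w = 25559; 25559 = 61 * 419; sigma = (1 + 61) * (1 + 419) = 62 * 420 = 26040; answer 26040
Part 3: Y2 = 26040; r = 2; cross terms: (-1*31 - 14*-28)=361, (14*38 - 2*31)=470, (2*-28 - -1*38)=-18; twice the area = |813| = 813; area = 813/2; boundary points = 1 + 1 + 3 = 5; strictly interior points = area - boundary/2 + 1 = 405; answer 405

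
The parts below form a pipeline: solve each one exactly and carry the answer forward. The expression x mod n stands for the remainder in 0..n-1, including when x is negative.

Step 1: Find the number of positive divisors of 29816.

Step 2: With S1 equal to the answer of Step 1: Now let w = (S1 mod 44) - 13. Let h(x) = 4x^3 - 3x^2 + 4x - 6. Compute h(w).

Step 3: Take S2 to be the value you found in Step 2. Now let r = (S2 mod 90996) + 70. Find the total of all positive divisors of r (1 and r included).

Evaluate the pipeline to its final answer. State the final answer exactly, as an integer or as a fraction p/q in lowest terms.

149568

Step 1: 29816 = 2^3 * 3727; number of divisors = (3+1) * (1+1) = 8; answer 8
Step 2: S1 = 8; w = -5; 4*(-5)^3 - 3*(-5)^2 + 4*(-5)^1 - 6 = (-500) + (-75) + (-20) + (-6) = -601; answer -601
Step 3: S2 = -601; r = 90465; 90465 = 3 * 5 * 37 * 163; sigma = (1 + 3) * (1 + 5) * (1 + 37) * (1 + 163) = 4 * 6 * 38 * 164 = 149568; answer 149568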